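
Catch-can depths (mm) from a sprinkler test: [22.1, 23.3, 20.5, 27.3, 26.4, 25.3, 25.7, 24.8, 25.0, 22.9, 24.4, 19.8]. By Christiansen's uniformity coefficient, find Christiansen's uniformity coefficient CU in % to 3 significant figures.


Approach: apply Christiansen's uniformity coefficient, CU = (1 - mean_abs_deviation/mean)*100.
mean = 23.958 mm
mean |d_i - mean| = 1.8653 mm
CU = (1 - 1.8653/23.958)*100 = 92.2 %
Therefore Christiansen's uniformity coefficient CU = 92.2 %.


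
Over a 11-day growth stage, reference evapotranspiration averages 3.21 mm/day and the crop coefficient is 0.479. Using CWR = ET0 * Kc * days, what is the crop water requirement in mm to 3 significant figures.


CWR = 3.21 * 0.479 * 11 = 16.9 mm
Therefore the crop water requirement = 16.9 mm.


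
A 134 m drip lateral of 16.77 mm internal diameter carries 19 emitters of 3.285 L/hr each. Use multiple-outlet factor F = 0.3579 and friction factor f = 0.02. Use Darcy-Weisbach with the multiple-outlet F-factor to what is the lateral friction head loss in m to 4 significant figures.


Approach: apply Darcy-Weisbach with the multiple-outlet F-factor, Q = n*q/(3600*1000) m^3/s; v = Q/A; hf = F*f*(L/D)*(v^2/(2g)).
Q = 19*3.285/(3600*1000) = 1.73375e-05 m^3/s
A = pi*(16.77e-3/2)^2 = 2.20880e-04 m^2, so v = Q/A = 0.0784929 m/s
hf = 0.3579*0.02*(134/0.01677)*(0.0784929^2/(2*9.81)) = 0.01796 m
Therefore the lateral friction head loss = 0.01796 m.


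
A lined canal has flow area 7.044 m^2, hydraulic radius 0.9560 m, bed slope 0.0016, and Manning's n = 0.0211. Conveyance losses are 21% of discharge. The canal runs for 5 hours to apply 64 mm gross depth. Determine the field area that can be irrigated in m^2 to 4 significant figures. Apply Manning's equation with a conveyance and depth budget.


Approach: apply Manning's equation with a conveyance and depth budget, Q = (1/n)*A*R^(2/3)*S^(1/2); Q_field = Q*(1-loss); Area = Q_field*t/(d/1000).
Step 1 — canal discharge (Manning's equation):
  Q = (1/0.0211) * 7.044 * 0.9560^(2/3) * 0.0016^(1/2) = 12.9589 m^3/s
Step 2 — delivered flow: Q_field = 12.9589*(1 - 21/100) = 10.2375 m^3/s
Step 3 — volume delivered: V = 10.2375 * 5*3600 = 184276 m^3
Step 4 — area served: A = V / (depth/1000) = 184276 / 0.064 = 2879000 m^2
Therefore the field area that can be irrigated = 2879000 m^2.


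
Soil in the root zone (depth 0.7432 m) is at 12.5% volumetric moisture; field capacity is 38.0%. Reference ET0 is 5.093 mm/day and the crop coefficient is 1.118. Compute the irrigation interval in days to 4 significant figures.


Approach: apply soil-water budget scheduling, SMD = (FC-theta)/100*depth*1000; ETc = ET0*Kc; interval = SMD/ETc.
Step 1 — soil moisture deficit:
  SMD = (38.0 - 12.5)/100 * 0.7432 * 1000 = 189.516 mm
Step 2 — daily crop ET (ETc = ET0*Kc):
  ETc = 5.093 * 1.118 = 5.69397 mm/day
Step 3 — irrigation interval (SMD/ETc):
  interval = 189.516 / 5.69397 = 33.28 days
Therefore the irrigation interval = 33.28 days.


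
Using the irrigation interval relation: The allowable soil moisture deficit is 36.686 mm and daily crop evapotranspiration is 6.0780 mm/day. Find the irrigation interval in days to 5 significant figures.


Approach: apply the irrigation interval relation, interval = SMD / ETc.
interval = 36.686 / 6.0780 = 6.0359 days
Therefore the irrigation interval = 6.0359 days.


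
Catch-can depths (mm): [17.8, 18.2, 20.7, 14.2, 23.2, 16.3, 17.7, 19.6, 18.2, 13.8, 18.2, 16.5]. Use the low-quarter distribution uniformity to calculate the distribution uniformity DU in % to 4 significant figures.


Approach: apply the low-quarter distribution uniformity, DU = (mean of lowest quarter of readings / overall mean)*100.
sorted lowest 3 of 12: [13.8, 14.2, 16.3] -> mean = 14.7667 mm
overall mean = 17.8667 mm
DU = (14.7667/17.8667)*100 = 82.65 %
Therefore the distribution uniformity DU = 82.65 %.


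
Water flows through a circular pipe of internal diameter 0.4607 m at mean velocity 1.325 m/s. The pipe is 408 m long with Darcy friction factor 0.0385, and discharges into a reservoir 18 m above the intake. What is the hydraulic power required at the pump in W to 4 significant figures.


Approach: apply continuity + Darcy-Weisbach + hydraulic power, Q = A*v; hf = f*(L/D)*(v^2/(2g)); H = static + hf; P = rho*g*Q*H.
Step 1 — flow rate (continuity, Q = A*v):
  A = pi*(0.4607/2)^2 = 0.166696 m^2
  Q = 0.166696 * 1.325 = 0.220873 m^3/s
Step 2 — friction head loss (Darcy-Weisbach):
  hf = 0.0385 * (408/0.4607) * (1.325^2 / (2*9.81))
  hf = 3.05095 m
Step 3 — total head: H = 18 + 3.05095 = 21.0510 m
Step 4 — hydraulic power (P = rho*g*Q*H):
  P = 1000 * 9.81 * 0.220873 * 21.0510 = 45610 W
Therefore the hydraulic power required at the pump = 45610 W.


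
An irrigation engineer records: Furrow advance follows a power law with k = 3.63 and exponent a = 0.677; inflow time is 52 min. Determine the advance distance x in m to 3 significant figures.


Approach: apply the power-law advance function, x = k*t^a.
x = 3.63 * 52^0.677 = 52.7 m
Therefore the advance distance x = 52.7 m.


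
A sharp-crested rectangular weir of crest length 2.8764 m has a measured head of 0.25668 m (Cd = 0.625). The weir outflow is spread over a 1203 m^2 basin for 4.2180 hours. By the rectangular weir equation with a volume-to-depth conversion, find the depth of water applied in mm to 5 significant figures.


Approach: apply the rectangular weir equation with a volume-to-depth conversion, Q = (2/3)*Cd*L*sqrt(2g)*H^1.5; d = Q*t/A * 1000.
Step 1 — weir discharge:
  Q = (2/3)*0.625*2.8764*sqrt(2*9.81)*0.25668^1.5 = 0.6903599 m^3/s
Step 2 — volume: V = 0.6903599 * 4.2180*3600 = 10482.98 m^3
Step 3 — depth: d = V/A * 1000 = 10482.98/1203 * 1000 = 8714.0 mm
Therefore the depth of water applied = 8714.0 mm.


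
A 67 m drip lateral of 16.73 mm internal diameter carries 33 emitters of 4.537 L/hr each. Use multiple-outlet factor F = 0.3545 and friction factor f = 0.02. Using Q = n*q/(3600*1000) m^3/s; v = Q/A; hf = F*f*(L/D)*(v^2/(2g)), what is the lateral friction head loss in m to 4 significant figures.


Q = 33*4.537/(3600*1000) = 4.15892e-05 m^3/s
A = pi*(16.73e-3/2)^2 = 2.19827e-04 m^2, so v = Q/A = 0.189190 m/s
hf = 0.3545*0.02*(67/0.01673)*(0.189190^2/(2*9.81)) = 0.05180 m
Therefore the lateral friction head loss = 0.05180 m.


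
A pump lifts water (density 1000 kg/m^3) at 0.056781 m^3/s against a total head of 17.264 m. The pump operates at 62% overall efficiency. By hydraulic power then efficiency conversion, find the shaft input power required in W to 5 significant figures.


Approach: apply hydraulic power then efficiency conversion, P = rho*g*Q*H; P_in = P/eta.
Step 1 — hydraulic power (P = rho*g*Q*H):
  P = 1000 * 9.81 * 0.056781 * 17.264 = 9616.421 W
Step 2 — input power: P_in = P/eta = 9616.421 / 0.62 = 15510 W
Therefore the shaft input power required = 15510 W.


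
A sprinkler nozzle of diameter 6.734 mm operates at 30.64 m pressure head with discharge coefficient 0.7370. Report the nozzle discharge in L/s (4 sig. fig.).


Approach: apply the orifice equation, Q = Cd*A*sqrt(2*g*h), A = pi*(d/2)^2.
A = pi*(6.734e-3/2)^2 = 3.56153e-05 m^2
Q = 0.7370 * 3.56153e-05 * sqrt(2*9.81*30.64) * 1000 = 0.6436 L/s
Therefore the nozzle discharge = 0.6436 L/s.


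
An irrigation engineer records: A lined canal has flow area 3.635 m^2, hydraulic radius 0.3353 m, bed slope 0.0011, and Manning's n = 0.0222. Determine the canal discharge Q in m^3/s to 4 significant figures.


Approach: apply Manning's equation, Q = (1/n)*A*R^(2/3)*S^(1/2).
Q = (1/0.0222) * 3.635 * 0.3353^(2/3) * 0.0011^(1/2) = 2.621 m^3/s
Therefore the canal discharge Q = 2.621 m^3/s.


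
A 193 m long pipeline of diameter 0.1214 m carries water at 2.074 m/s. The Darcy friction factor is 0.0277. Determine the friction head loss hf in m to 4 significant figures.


Approach: apply the Darcy-Weisbach equation, hf = f*(L/D)*(v^2/(2g)).
hf = 0.0277 * (193/0.1214) * (2.074^2 / (2*9.81))
hf = 9.655 m
Therefore the friction head loss hf = 9.655 m.


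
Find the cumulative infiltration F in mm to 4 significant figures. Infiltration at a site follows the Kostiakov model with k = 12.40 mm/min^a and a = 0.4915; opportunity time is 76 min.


Approach: apply the Kostiakov infiltration equation, F = k*t^a.
F = 12.40 * 76^0.4915 = 104.2 mm
Therefore the cumulative infiltration F = 104.2 mm.


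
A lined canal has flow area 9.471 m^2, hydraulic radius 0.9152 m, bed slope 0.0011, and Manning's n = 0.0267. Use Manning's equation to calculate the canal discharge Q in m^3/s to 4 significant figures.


Approach: apply Manning's equation, Q = (1/n)*A*R^(2/3)*S^(1/2).
Q = (1/0.0267) * 9.471 * 0.9152^(2/3) * 0.0011^(1/2) = 11.09 m^3/s
Therefore the canal discharge Q = 11.09 m^3/s.


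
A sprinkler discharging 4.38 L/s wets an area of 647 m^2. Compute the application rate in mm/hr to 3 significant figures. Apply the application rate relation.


Approach: apply the application rate relation, rate = (Q/A)*3600.
rate = (4.38 / 647) * 3600 = 24.4 mm/hr
Therefore the application rate = 24.4 mm/hr.


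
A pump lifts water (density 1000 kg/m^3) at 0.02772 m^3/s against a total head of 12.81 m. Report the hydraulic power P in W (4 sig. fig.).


Approach: apply the hydraulic power relation, P = rho*g*Q*H.
P = 1000 * 9.81 * 0.02772 * 12.81 = 3483 W
Therefore the hydraulic power P = 3483 W.


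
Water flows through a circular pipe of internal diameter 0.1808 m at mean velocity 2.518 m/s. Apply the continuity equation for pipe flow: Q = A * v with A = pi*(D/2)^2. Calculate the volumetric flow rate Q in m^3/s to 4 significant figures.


A = pi*(0.1808/2)^2 = 0.0256736 m^2
Q = 0.0256736 * 2.518 = 0.06465 m^3/s
Therefore the volumetric flow rate Q = 0.06465 m^3/s.


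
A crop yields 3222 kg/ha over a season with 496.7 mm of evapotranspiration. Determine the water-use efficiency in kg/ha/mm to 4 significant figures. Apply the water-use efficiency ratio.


Approach: apply the water-use efficiency ratio, WUE = yield/ET.
WUE = 3222 / 496.7 = 6.487 kg/ha/mm
Therefore the water-use efficiency = 6.487 kg/ha/mm.


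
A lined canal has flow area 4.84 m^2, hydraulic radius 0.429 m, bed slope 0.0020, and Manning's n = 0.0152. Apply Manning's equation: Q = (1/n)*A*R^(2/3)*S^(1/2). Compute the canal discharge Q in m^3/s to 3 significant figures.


Q = (1/0.0152) * 4.84 * 0.429^(2/3) * 0.0020^(1/2) = 8.10 m^3/s
Therefore the canal discharge Q = 8.10 m^3/s.


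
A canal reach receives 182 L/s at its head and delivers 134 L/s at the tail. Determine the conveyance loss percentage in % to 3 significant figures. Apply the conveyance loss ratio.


Approach: apply the conveyance loss ratio, loss% = ((Q_head - Q_tail)/Q_head)*100.
loss = ((182 - 134)/182)*100 = 26.4 %
Therefore the conveyance loss percentage = 26.4 %.


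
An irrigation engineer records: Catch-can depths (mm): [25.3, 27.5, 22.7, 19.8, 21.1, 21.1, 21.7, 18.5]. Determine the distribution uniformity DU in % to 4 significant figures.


Approach: apply the low-quarter distribution uniformity, DU = (mean of lowest quarter of readings / overall mean)*100.
sorted lowest 2 of 8: [18.5, 19.8] -> mean = 19.1500 mm
overall mean = 22.2125 mm
DU = (19.1500/22.2125)*100 = 86.21 %
Therefore the distribution uniformity DU = 86.21 %.


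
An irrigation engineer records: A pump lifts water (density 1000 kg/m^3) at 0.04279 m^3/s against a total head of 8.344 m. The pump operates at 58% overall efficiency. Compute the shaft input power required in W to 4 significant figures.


Approach: apply hydraulic power then efficiency conversion, P = rho*g*Q*H; P_in = P/eta.
Step 1 — hydraulic power (P = rho*g*Q*H):
  P = 1000 * 9.81 * 0.04279 * 8.344 = 3502.56 W
Step 2 — input power: P_in = P/eta = 3502.56 / 0.58 = 6039 W
Therefore the shaft input power required = 6039 W.


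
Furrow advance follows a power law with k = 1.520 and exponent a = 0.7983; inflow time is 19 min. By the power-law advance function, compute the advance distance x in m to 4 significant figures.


Approach: apply the power-law advance function, x = k*t^a.
x = 1.520 * 19^0.7983 = 15.95 m
Therefore the advance distance x = 15.95 m.


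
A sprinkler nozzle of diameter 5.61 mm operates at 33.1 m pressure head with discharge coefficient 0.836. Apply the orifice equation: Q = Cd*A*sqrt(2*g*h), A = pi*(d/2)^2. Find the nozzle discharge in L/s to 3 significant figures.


A = pi*(5.61e-3/2)^2 = 2.4718e-05 m^2
Q = 0.836 * 2.4718e-05 * sqrt(2*9.81*33.1) * 1000 = 0.527 L/s
Therefore the nozzle discharge = 0.527 L/s.


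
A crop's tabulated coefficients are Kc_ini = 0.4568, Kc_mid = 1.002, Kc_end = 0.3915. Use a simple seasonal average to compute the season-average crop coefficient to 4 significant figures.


Approach: apply a simple seasonal average, Kc_avg = (Kc_ini + Kc_mid + Kc_end)/3.
Kc_avg = (0.4568 + 1.002 + 0.3915)/3 = 0.6168
Therefore the season-average crop coefficient = 0.6168.


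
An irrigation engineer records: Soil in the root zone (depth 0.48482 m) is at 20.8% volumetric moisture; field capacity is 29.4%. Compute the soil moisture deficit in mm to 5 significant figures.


Approach: apply the soil moisture deficit relation, SMD = (FC - theta)/100 * depth * 1000.
SMD = (29.4 - 20.8)/100 * 0.48482 * 1000 = 41.695 mm
Therefore the soil moisture deficit = 41.695 mm.


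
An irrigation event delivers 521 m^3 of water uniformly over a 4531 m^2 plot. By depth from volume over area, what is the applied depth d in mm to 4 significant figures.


Approach: apply depth from volume over area, d = (V/A)*1000.
d = (521 / 4531) * 1000 = 115.0 mm
Therefore the applied depth d = 115.0 mm.


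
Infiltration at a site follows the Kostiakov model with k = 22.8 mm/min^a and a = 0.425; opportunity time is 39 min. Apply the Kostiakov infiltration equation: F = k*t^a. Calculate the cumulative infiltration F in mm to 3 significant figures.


F = 22.8 * 39^0.425 = 108 mm
Therefore the cumulative infiltration F = 108 mm.


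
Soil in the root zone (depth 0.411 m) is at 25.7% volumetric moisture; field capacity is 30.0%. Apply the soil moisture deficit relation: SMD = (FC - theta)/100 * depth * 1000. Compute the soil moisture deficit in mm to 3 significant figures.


SMD = (30.0 - 25.7)/100 * 0.411 * 1000 = 17.7 mm
Therefore the soil moisture deficit = 17.7 mm.


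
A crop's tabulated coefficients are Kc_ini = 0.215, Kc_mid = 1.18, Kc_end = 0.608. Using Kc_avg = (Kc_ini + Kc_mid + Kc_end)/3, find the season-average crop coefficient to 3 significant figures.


Kc_avg = (0.215 + 1.18 + 0.608)/3 = 0.668
Therefore the season-average crop coefficient = 0.668.


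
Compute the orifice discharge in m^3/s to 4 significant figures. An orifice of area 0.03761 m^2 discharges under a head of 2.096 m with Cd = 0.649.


Approach: apply the orifice equation, Q = Cd*A*sqrt(2*g*h).
Q = 0.649 * 0.03761 * sqrt(2*9.81*2.096) = 0.1565 m^3/s
Therefore the orifice discharge = 0.1565 m^3/s.


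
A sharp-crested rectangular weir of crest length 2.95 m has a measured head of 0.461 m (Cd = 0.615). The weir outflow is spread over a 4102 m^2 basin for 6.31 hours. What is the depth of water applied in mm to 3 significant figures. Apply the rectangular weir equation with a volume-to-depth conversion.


Approach: apply the rectangular weir equation with a volume-to-depth conversion, Q = (2/3)*Cd*L*sqrt(2g)*H^1.5; d = Q*t/A * 1000.
Step 1 — weir discharge:
  Q = (2/3)*0.615*2.95*sqrt(2*9.81)*0.461^1.5 = 1.6769 m^3/s
Step 2 — volume: V = 1.6769 * 6.31*3600 = 38092 m^3
Step 3 — depth: d = V/A * 1000 = 38092/4102 * 1000 = 9290 mm
Therefore the depth of water applied = 9290 mm.


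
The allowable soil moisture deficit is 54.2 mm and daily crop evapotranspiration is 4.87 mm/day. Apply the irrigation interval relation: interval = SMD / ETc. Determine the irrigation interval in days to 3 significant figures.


interval = 54.2 / 4.87 = 11.1 days
Therefore the irrigation interval = 11.1 days.


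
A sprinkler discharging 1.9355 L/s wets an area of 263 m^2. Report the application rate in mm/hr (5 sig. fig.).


Approach: apply the application rate relation, rate = (Q/A)*3600.
rate = (1.9355 / 263) * 3600 = 26.494 mm/hr
Therefore the application rate = 26.494 mm/hr.


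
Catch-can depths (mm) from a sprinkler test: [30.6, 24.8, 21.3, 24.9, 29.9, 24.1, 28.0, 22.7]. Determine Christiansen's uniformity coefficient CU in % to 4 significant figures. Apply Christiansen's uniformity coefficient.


Approach: apply Christiansen's uniformity coefficient, CU = (1 - mean_abs_deviation/mean)*100.
mean = 25.7875 mm
mean |d_i - mean| = 2.78438 mm
CU = (1 - 2.78438/25.7875)*100 = 89.20 %
Therefore Christiansen's uniformity coefficient CU = 89.20 %.


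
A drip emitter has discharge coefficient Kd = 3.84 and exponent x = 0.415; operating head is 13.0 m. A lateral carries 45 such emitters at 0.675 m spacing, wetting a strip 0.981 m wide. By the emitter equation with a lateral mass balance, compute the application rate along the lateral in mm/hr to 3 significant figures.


Approach: apply the emitter equation with a lateral mass balance, q = Kd*h^x; Q = n*q; rate = Q/(n*spacing*width).
Step 1 — single emitter flow (q = Kd*h^x):
  q = 3.84 * 13.0^0.415 = 11.133 L/hr
Step 2 — total lateral flow: Q = 45 * 11.133 = 500.99 L/hr
Step 3 — wetted area: A = 45 * 0.675 * 0.981 = 29.798 m^2
Step 4 — application rate: Q/A = 500.99/29.798 = 16.8 mm/hr
Therefore the application rate along the lateral = 16.8 mm/hr.


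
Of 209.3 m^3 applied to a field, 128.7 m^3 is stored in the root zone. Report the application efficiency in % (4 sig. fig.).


Approach: apply the application efficiency ratio, Ea = (stored/applied)*100.
Ea = (128.7/209.3)*100 = 61.49 %
Therefore the application efficiency = 61.49 %.


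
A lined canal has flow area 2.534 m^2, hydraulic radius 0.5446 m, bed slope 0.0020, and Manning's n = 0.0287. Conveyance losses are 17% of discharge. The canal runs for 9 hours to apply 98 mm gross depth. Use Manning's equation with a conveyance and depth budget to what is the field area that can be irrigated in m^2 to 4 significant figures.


Approach: apply Manning's equation with a conveyance and depth budget, Q = (1/n)*A*R^(2/3)*S^(1/2); Q_field = Q*(1-loss); Area = Q_field*t/(d/1000).
Step 1 — canal discharge (Manning's equation):
  Q = (1/0.0287) * 2.534 * 0.5446^(2/3) * 0.0020^(1/2) = 2.63325 m^3/s
Step 2 — delivered flow: Q_field = 2.63325*(1 - 17/100) = 2.18559 m^3/s
Step 3 — volume delivered: V = 2.18559 * 9*3600 = 70813.3 m^3
Step 4 — area served: A = V / (depth/1000) = 70813.3 / 0.098 = 722600 m^2
Therefore the field area that can be irrigated = 722600 m^2.


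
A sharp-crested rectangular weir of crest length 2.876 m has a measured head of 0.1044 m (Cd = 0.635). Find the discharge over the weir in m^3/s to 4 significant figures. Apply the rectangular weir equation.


Approach: apply the rectangular weir equation, Q = (2/3)*Cd*L*sqrt(2g)*H^1.5.
Q = (2/3)*0.635*2.876*sqrt(2*9.81)*0.1044^1.5 = 0.1819 m^3/s
Therefore the discharge over the weir = 0.1819 m^3/s.


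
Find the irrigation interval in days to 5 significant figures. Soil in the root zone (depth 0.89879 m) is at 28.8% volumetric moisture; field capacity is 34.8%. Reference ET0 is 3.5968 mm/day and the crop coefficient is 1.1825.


Approach: apply soil-water budget scheduling, SMD = (FC-theta)/100*depth*1000; ETc = ET0*Kc; interval = SMD/ETc.
Step 1 — soil moisture deficit:
  SMD = (34.8 - 28.8)/100 * 0.89879 * 1000 = 53.92740 mm
Step 2 — daily crop ET (ETc = ET0*Kc):
  ETc = 3.5968 * 1.1825 = 4.253216 mm/day
Step 3 — irrigation interval (SMD/ETc):
  interval = 53.92740 / 4.253216 = 12.679 days
Therefore the irrigation interval = 12.679 days.


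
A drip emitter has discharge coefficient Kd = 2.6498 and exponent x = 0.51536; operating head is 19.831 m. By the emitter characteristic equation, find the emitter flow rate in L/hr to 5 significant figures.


Approach: apply the emitter characteristic equation, q = Kd * h^x.
q = 2.6498 * 19.831^0.51536 = 12.354 L/hr
Therefore the emitter flow rate = 12.354 L/hr.


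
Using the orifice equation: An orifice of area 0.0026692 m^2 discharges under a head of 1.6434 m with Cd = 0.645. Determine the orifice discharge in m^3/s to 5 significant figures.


Approach: apply the orifice equation, Q = Cd*A*sqrt(2*g*h).
Q = 0.645 * 0.0026692 * sqrt(2*9.81*1.6434) = 0.0097760 m^3/s
Therefore the orifice discharge = 0.0097760 m^3/s.


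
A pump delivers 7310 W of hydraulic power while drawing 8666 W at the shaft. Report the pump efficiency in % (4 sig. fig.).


Approach: apply the efficiency ratio, eta = (P_out/P_in)*100.
eta = (7310 / 8666) * 100 = 84.35 %
Therefore the pump efficiency = 84.35 %.


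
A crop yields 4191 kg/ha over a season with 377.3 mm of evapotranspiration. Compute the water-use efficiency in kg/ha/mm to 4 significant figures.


Approach: apply the water-use efficiency ratio, WUE = yield/ET.
WUE = 4191 / 377.3 = 11.11 kg/ha/mm
Therefore the water-use efficiency = 11.11 kg/ha/mm.


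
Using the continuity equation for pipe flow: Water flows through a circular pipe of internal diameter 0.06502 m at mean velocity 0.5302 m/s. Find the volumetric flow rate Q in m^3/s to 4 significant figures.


Approach: apply the continuity equation for pipe flow, Q = A * v with A = pi*(D/2)^2.
A = pi*(0.06502/2)^2 = 0.00332035 m^2
Q = 0.00332035 * 0.5302 = 0.001760 m^3/s
Therefore the volumetric flow rate Q = 0.001760 m^3/s.


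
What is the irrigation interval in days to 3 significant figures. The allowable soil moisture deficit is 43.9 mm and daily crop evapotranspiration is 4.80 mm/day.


Approach: apply the irrigation interval relation, interval = SMD / ETc.
interval = 43.9 / 4.80 = 9.15 days
Therefore the irrigation interval = 9.15 days.


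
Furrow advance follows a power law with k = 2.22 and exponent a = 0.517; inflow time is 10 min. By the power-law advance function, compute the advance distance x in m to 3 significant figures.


Approach: apply the power-law advance function, x = k*t^a.
x = 2.22 * 10^0.517 = 7.30 m
Therefore the advance distance x = 7.30 m.


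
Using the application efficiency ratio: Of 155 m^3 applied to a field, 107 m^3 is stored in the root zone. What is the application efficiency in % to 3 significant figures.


Approach: apply the application efficiency ratio, Ea = (stored/applied)*100.
Ea = (107/155)*100 = 69.0 %
Therefore the application efficiency = 69.0 %.


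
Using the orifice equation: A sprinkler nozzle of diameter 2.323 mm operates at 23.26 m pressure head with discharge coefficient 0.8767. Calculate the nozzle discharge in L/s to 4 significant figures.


Approach: apply the orifice equation, Q = Cd*A*sqrt(2*g*h), A = pi*(d/2)^2.
A = pi*(2.323e-3/2)^2 = 4.23827e-06 m^2
Q = 0.8767 * 4.23827e-06 * sqrt(2*9.81*23.26) * 1000 = 0.07938 L/s
Therefore the nozzle discharge = 0.07938 L/s.


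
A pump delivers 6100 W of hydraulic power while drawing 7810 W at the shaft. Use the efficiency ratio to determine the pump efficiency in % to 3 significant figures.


Approach: apply the efficiency ratio, eta = (P_out/P_in)*100.
eta = (6100 / 7810) * 100 = 78.1 %
Therefore the pump efficiency = 78.1 %.


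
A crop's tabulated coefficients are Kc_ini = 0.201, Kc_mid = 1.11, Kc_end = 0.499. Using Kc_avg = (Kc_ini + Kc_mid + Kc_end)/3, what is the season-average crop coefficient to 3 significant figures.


Kc_avg = (0.201 + 1.11 + 0.499)/3 = 0.603
Therefore the season-average crop coefficient = 0.603.


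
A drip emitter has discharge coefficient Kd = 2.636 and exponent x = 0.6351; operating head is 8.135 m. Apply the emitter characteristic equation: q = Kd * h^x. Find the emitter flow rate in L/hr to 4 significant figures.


q = 2.636 * 8.135^0.6351 = 9.980 L/hr
Therefore the emitter flow rate = 9.980 L/hr.


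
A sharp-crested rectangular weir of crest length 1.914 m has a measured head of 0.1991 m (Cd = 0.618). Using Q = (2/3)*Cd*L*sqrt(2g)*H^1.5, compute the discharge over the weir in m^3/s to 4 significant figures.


Q = (2/3)*0.618*1.914*sqrt(2*9.81)*0.1991^1.5 = 0.3103 m^3/s
Therefore the discharge over the weir = 0.3103 m^3/s.


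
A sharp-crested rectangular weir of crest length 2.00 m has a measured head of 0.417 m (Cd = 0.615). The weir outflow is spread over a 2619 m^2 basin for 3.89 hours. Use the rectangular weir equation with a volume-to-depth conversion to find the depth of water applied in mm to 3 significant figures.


Approach: apply the rectangular weir equation with a volume-to-depth conversion, Q = (2/3)*Cd*L*sqrt(2g)*H^1.5; d = Q*t/A * 1000.
Step 1 — weir discharge:
  Q = (2/3)*0.615*2.00*sqrt(2*9.81)*0.417^1.5 = 0.97806 m^3/s
Step 2 — volume: V = 0.97806 * 3.89*3600 = 13697 m^3
Step 3 — depth: d = V/A * 1000 = 13697/2619 * 1000 = 5230 mm
Therefore the depth of water applied = 5230 mm.


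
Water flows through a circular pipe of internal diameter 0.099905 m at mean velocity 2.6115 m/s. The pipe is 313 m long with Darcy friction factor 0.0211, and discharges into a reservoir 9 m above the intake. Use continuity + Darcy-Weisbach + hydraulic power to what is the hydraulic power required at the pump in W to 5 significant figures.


Approach: apply continuity + Darcy-Weisbach + hydraulic power, Q = A*v; hf = f*(L/D)*(v^2/(2g)); H = static + hf; P = rho*g*Q*H.
Step 1 — flow rate (continuity, Q = A*v):
  A = pi*(0.099905/2)^2 = 0.007839066 m^2
  Q = 0.007839066 * 2.6115 = 0.02047172 m^3/s
Step 2 — friction head loss (Darcy-Weisbach):
  hf = 0.0211 * (313/0.099905) * (2.6115^2 / (2*9.81))
  hf = 22.97844 m
Step 3 — total head: H = 9 + 22.97844 = 31.97844 m
Step 4 — hydraulic power (P = rho*g*Q*H):
  P = 1000 * 9.81 * 0.02047172 * 31.97844 = 6422.2 W
Therefore the hydraulic power required at the pump = 6422.2 W.


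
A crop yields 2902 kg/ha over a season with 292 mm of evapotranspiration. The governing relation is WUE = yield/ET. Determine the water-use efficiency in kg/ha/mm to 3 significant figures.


WUE = 2902 / 292 = 9.94 kg/ha/mm
Therefore the water-use efficiency = 9.94 kg/ha/mm.


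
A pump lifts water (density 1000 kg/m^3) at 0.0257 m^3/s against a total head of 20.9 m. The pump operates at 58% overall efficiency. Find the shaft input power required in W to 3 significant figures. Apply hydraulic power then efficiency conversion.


Approach: apply hydraulic power then efficiency conversion, P = rho*g*Q*H; P_in = P/eta.
Step 1 — hydraulic power (P = rho*g*Q*H):
  P = 1000 * 9.81 * 0.0257 * 20.9 = 5269.2 W
Step 2 — input power: P_in = P/eta = 5269.2 / 0.58 = 9080 W
Therefore the shaft input power required = 9080 W.


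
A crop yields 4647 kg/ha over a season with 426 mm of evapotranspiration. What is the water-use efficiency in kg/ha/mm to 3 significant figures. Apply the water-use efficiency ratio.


Approach: apply the water-use efficiency ratio, WUE = yield/ET.
WUE = 4647 / 426 = 10.9 kg/ha/mm
Therefore the water-use efficiency = 10.9 kg/ha/mm.


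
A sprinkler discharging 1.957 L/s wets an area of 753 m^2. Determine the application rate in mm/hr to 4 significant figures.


Approach: apply the application rate relation, rate = (Q/A)*3600.
rate = (1.957 / 753) * 3600 = 9.356 mm/hr
Therefore the application rate = 9.356 mm/hr.


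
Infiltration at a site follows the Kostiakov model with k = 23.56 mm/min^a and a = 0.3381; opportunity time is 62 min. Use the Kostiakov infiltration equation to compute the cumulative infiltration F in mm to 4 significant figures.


Approach: apply the Kostiakov infiltration equation, F = k*t^a.
F = 23.56 * 62^0.3381 = 95.10 mm
Therefore the cumulative infiltration F = 95.10 mm.


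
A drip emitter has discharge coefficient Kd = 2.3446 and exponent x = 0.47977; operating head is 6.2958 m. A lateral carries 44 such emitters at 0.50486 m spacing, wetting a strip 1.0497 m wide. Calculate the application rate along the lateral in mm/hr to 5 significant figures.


Approach: apply the emitter equation with a lateral mass balance, q = Kd*h^x; Q = n*q; rate = Q/(n*spacing*width).
Step 1 — single emitter flow (q = Kd*h^x):
  q = 2.3446 * 6.2958^0.47977 = 5.667995 L/hr
Step 2 — total lateral flow: Q = 44 * 5.667995 = 249.3918 L/hr
Step 3 — wetted area: A = 44 * 0.50486 * 1.0497 = 23.31787 m^2
Step 4 — application rate: Q/A = 249.3918/23.31787 = 10.695 mm/hr
Therefore the application rate along the lateral = 10.695 mm/hr.


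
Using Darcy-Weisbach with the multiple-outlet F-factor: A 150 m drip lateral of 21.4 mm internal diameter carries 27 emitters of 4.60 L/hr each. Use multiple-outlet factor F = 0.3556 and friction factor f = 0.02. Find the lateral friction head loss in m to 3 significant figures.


Approach: apply Darcy-Weisbach with the multiple-outlet F-factor, Q = n*q/(3600*1000) m^3/s; v = Q/A; hf = F*f*(L/D)*(v^2/(2g)).
Q = 27*4.60/(3600*1000) = 3.4500e-05 m^3/s
A = pi*(21.4e-3/2)^2 = 3.5968e-04 m^2, so v = Q/A = 0.095918 m/s
hf = 0.3556*0.02*(150/0.0214)*(0.095918^2/(2*9.81)) = 0.0234 m
Therefore the lateral friction head loss = 0.0234 m.


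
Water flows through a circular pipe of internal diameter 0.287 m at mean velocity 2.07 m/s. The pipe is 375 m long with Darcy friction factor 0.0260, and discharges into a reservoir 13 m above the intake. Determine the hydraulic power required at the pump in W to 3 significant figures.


Approach: apply continuity + Darcy-Weisbach + hydraulic power, Q = A*v; hf = f*(L/D)*(v^2/(2g)); H = static + hf; P = rho*g*Q*H.
Step 1 — flow rate (continuity, Q = A*v):
  A = pi*(0.287/2)^2 = 0.064692 m^2
  Q = 0.064692 * 2.07 = 0.13391 m^3/s
Step 2 — friction head loss (Darcy-Weisbach):
  hf = 0.0260 * (375/0.287) * (2.07^2 / (2*9.81))
  hf = 7.4193 m
Step 3 — total head: H = 13 + 7.4193 = 20.419 m
Step 4 — hydraulic power (P = rho*g*Q*H):
  P = 1000 * 9.81 * 0.13391 * 20.419 = 26800 W
Therefore the hydraulic power required at the pump = 26800 W.


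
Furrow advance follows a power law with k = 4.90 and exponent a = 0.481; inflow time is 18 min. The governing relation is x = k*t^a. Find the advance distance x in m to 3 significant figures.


x = 4.90 * 18^0.481 = 19.7 m
Therefore the advance distance x = 19.7 m.


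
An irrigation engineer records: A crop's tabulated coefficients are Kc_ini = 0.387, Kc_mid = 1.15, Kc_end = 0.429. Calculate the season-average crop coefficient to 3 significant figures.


Approach: apply a simple seasonal average, Kc_avg = (Kc_ini + Kc_mid + Kc_end)/3.
Kc_avg = (0.387 + 1.15 + 0.429)/3 = 0.655
Therefore the season-average crop coefficient = 0.655.


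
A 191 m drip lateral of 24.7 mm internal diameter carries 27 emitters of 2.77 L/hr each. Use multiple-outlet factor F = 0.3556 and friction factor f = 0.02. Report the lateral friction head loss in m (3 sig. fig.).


Approach: apply Darcy-Weisbach with the multiple-outlet F-factor, Q = n*q/(3600*1000) m^3/s; v = Q/A; hf = F*f*(L/D)*(v^2/(2g)).
Q = 27*2.77/(3600*1000) = 2.0775e-05 m^3/s
A = pi*(24.7e-3/2)^2 = 4.7916e-04 m^2, so v = Q/A = 0.043357 m/s
hf = 0.3556*0.02*(191/0.0247)*(0.043357^2/(2*9.81)) = 0.00527 m
Therefore the lateral friction head loss = 0.00527 m.


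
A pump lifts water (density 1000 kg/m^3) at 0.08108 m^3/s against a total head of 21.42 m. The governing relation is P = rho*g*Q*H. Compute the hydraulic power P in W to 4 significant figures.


P = 1000 * 9.81 * 0.08108 * 21.42 = 17040 W
Therefore the hydraulic power P = 17040 W.


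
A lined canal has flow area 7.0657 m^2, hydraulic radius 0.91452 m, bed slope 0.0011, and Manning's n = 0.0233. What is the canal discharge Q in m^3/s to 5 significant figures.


Approach: apply Manning's equation, Q = (1/n)*A*R^(2/3)*S^(1/2).
Q = (1/0.0233) * 7.0657 * 0.91452^(2/3) * 0.0011^(1/2) = 9.4760 m^3/s
Therefore the canal discharge Q = 9.4760 m^3/s.


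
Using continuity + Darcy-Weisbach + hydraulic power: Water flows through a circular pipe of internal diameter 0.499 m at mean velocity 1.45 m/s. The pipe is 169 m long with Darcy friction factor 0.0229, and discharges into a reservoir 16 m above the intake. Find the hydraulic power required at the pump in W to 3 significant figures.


Approach: apply continuity + Darcy-Weisbach + hydraulic power, Q = A*v; hf = f*(L/D)*(v^2/(2g)); H = static + hf; P = rho*g*Q*H.
Step 1 — flow rate (continuity, Q = A*v):
  A = pi*(0.499/2)^2 = 0.19556 m^2
  Q = 0.19556 * 1.45 = 0.28357 m^3/s
Step 2 — friction head loss (Darcy-Weisbach):
  hf = 0.0229 * (169/0.499) * (1.45^2 / (2*9.81))
  hf = 0.83111 m
Step 3 — total head: H = 16 + 0.83111 = 16.831 m
Step 4 — hydraulic power (P = rho*g*Q*H):
  P = 1000 * 9.81 * 0.28357 * 16.831 = 46800 W
Therefore the hydraulic power required at the pump = 46800 W.


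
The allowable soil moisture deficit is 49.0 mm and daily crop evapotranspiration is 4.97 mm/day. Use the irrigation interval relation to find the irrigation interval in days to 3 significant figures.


Approach: apply the irrigation interval relation, interval = SMD / ETc.
interval = 49.0 / 4.97 = 9.86 days
Therefore the irrigation interval = 9.86 days.


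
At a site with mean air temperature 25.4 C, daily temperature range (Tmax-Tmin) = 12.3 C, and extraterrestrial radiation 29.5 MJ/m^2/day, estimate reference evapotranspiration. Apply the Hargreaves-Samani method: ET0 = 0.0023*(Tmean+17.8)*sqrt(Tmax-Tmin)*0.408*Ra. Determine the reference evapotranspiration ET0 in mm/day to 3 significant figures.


ET0 = 0.0023*(25.4+17.8)*sqrt(12.3)*0.408*29.5 = 4.19 mm/day
Therefore the reference evapotranspiration ET0 = 4.19 mm/day.


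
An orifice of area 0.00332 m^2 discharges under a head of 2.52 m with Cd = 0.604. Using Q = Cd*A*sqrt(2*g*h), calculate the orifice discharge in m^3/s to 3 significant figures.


Q = 0.604 * 0.00332 * sqrt(2*9.81*2.52) = 0.0141 m^3/s
Therefore the orifice discharge = 0.0141 m^3/s.


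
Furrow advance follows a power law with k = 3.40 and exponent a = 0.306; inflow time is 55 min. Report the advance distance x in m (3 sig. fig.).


Approach: apply the power-law advance function, x = k*t^a.
x = 3.40 * 55^0.306 = 11.6 m
Therefore the advance distance x = 11.6 m.


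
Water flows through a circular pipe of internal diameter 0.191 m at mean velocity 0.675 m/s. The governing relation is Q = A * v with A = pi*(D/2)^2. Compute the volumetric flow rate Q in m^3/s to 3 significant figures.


A = pi*(0.191/2)^2 = 0.028652 m^2
Q = 0.028652 * 0.675 = 0.0193 m^3/s
Therefore the volumetric flow rate Q = 0.0193 m^3/s.


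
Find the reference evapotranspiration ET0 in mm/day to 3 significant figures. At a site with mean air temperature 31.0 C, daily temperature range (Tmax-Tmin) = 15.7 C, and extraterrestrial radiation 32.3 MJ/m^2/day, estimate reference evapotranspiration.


Approach: apply the Hargreaves-Samani method, ET0 = 0.0023*(Tmean+17.8)*sqrt(Tmax-Tmin)*0.408*Ra.
ET0 = 0.0023*(31.0+17.8)*sqrt(15.7)*0.408*32.3 = 5.86 mm/day
Therefore the reference evapotranspiration ET0 = 5.86 mm/day.


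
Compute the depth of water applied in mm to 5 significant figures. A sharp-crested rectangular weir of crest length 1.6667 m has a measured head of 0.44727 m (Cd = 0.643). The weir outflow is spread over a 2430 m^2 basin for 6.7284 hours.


Approach: apply the rectangular weir equation with a volume-to-depth conversion, Q = (2/3)*Cd*L*sqrt(2g)*H^1.5; d = Q*t/A * 1000.
Step 1 — weir discharge:
  Q = (2/3)*0.643*1.6667*sqrt(2*9.81)*0.44727^1.5 = 0.9466323 m^3/s
Step 2 — volume: V = 0.9466323 * 6.7284*3600 = 22929.55 m^3
Step 3 — depth: d = V/A * 1000 = 22929.55/2430 * 1000 = 9436.0 mm
Therefore the depth of water applied = 9436.0 mm.


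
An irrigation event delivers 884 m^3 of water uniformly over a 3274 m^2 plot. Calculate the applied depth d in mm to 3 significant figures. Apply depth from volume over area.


Approach: apply depth from volume over area, d = (V/A)*1000.
d = (884 / 3274) * 1000 = 270 mm
Therefore the applied depth d = 270 mm.


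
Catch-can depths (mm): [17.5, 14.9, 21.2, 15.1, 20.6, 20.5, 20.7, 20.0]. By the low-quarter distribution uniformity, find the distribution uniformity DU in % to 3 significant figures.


Approach: apply the low-quarter distribution uniformity, DU = (mean of lowest quarter of readings / overall mean)*100.
sorted lowest 2 of 8: [14.9, 15.1] -> mean = 15.000 mm
overall mean = 18.812 mm
DU = (15.000/18.812)*100 = 79.7 %
Therefore the distribution uniformity DU = 79.7 %.


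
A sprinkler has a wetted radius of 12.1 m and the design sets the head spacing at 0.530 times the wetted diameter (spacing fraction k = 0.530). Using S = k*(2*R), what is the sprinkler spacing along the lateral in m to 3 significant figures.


S = 0.530 * (2 * 12.1) = 12.8 m
Therefore the sprinkler spacing along the lateral = 12.8 m.


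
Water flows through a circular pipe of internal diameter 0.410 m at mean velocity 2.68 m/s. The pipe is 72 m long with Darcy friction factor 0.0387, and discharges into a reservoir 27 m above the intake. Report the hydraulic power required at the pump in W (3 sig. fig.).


Approach: apply continuity + Darcy-Weisbach + hydraulic power, Q = A*v; hf = f*(L/D)*(v^2/(2g)); H = static + hf; P = rho*g*Q*H.
Step 1 — flow rate (continuity, Q = A*v):
  A = pi*(0.410/2)^2 = 0.13203 m^2
  Q = 0.13203 * 2.68 = 0.35383 m^3/s
Step 2 — friction head loss (Darcy-Weisbach):
  hf = 0.0387 * (72/0.410) * (2.68^2 / (2*9.81))
  hf = 2.4879 m
Step 3 — total head: H = 27 + 2.4879 = 29.488 m
Step 4 — hydraulic power (P = rho*g*Q*H):
  P = 1000 * 9.81 * 0.35383 * 29.488 = 102000 W
Therefore the hydraulic power required at the pump = 102000 W.


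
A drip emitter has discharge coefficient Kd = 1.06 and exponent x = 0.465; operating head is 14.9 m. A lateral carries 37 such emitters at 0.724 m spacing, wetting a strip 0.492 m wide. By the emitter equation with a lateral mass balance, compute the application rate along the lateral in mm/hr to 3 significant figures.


Approach: apply the emitter equation with a lateral mass balance, q = Kd*h^x; Q = n*q; rate = Q/(n*spacing*width).
Step 1 — single emitter flow (q = Kd*h^x):
  q = 1.06 * 14.9^0.465 = 3.7225 L/hr
Step 2 — total lateral flow: Q = 37 * 3.7225 = 137.73 L/hr
Step 3 — wetted area: A = 37 * 0.724 * 0.492 = 13.180 m^2
Step 4 — application rate: Q/A = 137.73/13.180 = 10.5 mm/hr
Therefore the application rate along the lateral = 10.5 mm/hr.


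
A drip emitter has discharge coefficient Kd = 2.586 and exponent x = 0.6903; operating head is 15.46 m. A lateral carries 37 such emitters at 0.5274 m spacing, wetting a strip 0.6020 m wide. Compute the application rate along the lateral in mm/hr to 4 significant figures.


Approach: apply the emitter equation with a lateral mass balance, q = Kd*h^x; Q = n*q; rate = Q/(n*spacing*width).
Step 1 — single emitter flow (q = Kd*h^x):
  q = 2.586 * 15.46^0.6903 = 17.1214 L/hr
Step 2 — total lateral flow: Q = 37 * 17.1214 = 633.493 L/hr
Step 3 — wetted area: A = 37 * 0.5274 * 0.6020 = 11.7473 m^2
Step 4 — application rate: Q/A = 633.493/11.7473 = 53.93 mm/hr
Therefore the application rate along the lateral = 53.93 mm/hr.


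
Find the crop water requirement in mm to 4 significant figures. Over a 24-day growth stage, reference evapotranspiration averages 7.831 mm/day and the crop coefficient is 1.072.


Approach: apply the crop water requirement relation, CWR = ET0 * Kc * days.
CWR = 7.831 * 1.072 * 24 = 201.5 mm
Therefore the crop water requirement = 201.5 mm.


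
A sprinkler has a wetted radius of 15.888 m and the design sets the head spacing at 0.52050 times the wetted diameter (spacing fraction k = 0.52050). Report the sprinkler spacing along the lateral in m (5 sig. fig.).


Approach: apply the sprinkler spacing rule (spacing as a fraction of wetted diameter), S = k*(2*R).
S = 0.52050 * (2 * 15.888) = 16.539 m
Therefore the sprinkler spacing along the lateral = 16.539 m.


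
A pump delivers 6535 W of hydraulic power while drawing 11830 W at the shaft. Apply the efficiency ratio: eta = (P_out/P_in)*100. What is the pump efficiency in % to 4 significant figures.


eta = (6535 / 11830) * 100 = 55.24 %
Therefore the pump efficiency = 55.24 %.
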